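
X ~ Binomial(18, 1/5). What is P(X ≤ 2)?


P(X ≤ 2) = Σ P(X=i) for i=0..2
P(X=0) = 68719476736/3814697265625
P(X=1) = 309237645312/3814697265625
P(X=2) = 657129996288/3814697265625
Sum = 1035087118336/3814697265625

P(X ≤ 2) = 1035087118336/3814697265625 ≈ 27.13%


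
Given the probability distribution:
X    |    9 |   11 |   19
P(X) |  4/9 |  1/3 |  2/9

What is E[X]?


E[X] = Σ x·P(X=x)
= (9)×(4/9) + (11)×(1/3) + (19)×(2/9)
= 107/9

E[X] = 107/9


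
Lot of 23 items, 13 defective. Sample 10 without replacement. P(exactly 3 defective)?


Hypergeometric: C(13,3)×C(10,7)/C(23,10)
= 286×120/1144066 = 1560/52003

P(X=3) = 1560/52003 ≈ 3.00%


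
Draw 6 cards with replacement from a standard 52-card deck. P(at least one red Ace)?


P(not a red Ace) = 50/52 = 25/26
P(none in 6 draws) = (25/26)^6 = 244140625/308915776
P(≥1 red Ace) = 1 - 244140625/308915776 = 64775151/308915776

P = 64775151/308915776 ≈ 20.97%


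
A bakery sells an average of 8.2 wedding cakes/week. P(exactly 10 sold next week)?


Poisson(λ=8.2): P(X=10) = e^(-λ)×λ^k/k!
= e^(-8.2) × 8.2^10 / 10!
≈ 0.00027465357 × 1374480313.36 / 3628800 ≈ 0.104031

P(X=10) ≈ 0.104031 ≈ 10.40%


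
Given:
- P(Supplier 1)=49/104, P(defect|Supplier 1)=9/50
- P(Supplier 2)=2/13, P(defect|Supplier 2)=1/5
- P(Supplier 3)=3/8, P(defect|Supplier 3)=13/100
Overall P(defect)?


P(B) = Σ P(B|Aᵢ)×P(Aᵢ)
  9/50×49/104 = 441/5200
  1/5×2/13 = 2/65
  13/100×3/8 = 39/800
Sum = 1709/10400

P(defect) = 1709/10400 ≈ 16.43%


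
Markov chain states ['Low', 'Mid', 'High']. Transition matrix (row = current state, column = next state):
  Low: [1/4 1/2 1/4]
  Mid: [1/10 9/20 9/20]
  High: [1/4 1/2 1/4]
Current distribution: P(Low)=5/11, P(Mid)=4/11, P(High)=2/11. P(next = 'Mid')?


P(next=Mid) = Σᵢ P(now=i)×P(i→Mid)
= 5/11×1/2 + 4/11×9/20 + 2/11×1/2
= 5/22 + 9/55 + 1/11 = 53/110

P = 53/110 ≈ 0.4818


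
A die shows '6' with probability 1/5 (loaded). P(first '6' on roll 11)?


Geometric: P(X=11) = (1-p)^(k-1)×p = (4/5)^10×1/5 = 1048576/48828125

P(X=11) = 1048576/48828125 ≈ 2.15%


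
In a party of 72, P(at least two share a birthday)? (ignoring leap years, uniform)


P(all different) = Π(365-i)/365 for i=0..71
= 0.000547
P(match) = 1 - 0.000547 = 0.999453

P ≈ 0.9995 ≈ 99.95%


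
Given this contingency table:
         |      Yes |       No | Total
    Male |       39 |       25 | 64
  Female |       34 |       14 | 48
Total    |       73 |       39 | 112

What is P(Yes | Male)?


P(Yes | Male) = 39/(39+25) = 39/64

P(Yes|Male) = 39/64 ≈ 60.94%


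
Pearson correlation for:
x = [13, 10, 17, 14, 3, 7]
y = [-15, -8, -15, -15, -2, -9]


n=6, Σx=64, Σy=-64, Σxy=-809, Σx²=812, Σy²=824
r = (6×(-809) - 64×(-64))/√((6×812 - 64²)(6×824 - (-64)²))
= -758/√(776×848) = -758/√658048 ≈ -758/811.2016 ≈ -0.9344

r ≈ -0.9344


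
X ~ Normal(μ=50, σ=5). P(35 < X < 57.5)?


z₁=(35-50)/5=-3.0, z₂=(57.5-50)/5=1.5
P = Φ(1.5) - Φ(-3.0) = 0.933193 - 0.001350 = 0.931843 ≈ 0.9318

P(35 < X < 57.5) ≈ 0.9318


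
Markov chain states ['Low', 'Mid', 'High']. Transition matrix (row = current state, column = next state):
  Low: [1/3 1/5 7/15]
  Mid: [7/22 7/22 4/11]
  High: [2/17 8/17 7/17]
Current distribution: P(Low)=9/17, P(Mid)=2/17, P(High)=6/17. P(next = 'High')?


P(next=High) = Σᵢ P(now=i)×P(i→High)
= 9/17×7/15 + 2/17×4/11 + 6/17×7/17
= 21/85 + 8/187 + 42/289 = 6917/15895

P = 6917/15895 ≈ 0.4352


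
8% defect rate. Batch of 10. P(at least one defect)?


P(all good) = (23/25)^10 = 41426511213649/95367431640625
P(≥1 defect) = 53940920426976/95367431640625

P = 53940920426976/95367431640625 ≈ 56.56%


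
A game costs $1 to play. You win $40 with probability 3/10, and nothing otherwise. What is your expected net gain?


E[gain] = (40-1)×3/10 + (-1)×7/10
= 117/10 - 7/10 = 11

Expected net gain = $11 ≈ $11.00


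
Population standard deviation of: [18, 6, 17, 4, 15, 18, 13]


Mean = 91/7 = 13
  (18-13)²=25
  (6-13)²=49
  (17-13)²=16
  (4-13)²=81
  (15-13)²=4
  (18-13)²=25
  (13-13)²=0
Σ(x-μ)² = 200
σ² = 200/7

σ = √(200/7) ≈ 5.3452


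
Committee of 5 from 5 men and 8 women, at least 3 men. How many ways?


Count by #men:
  3M,2W: C(5,3)×C(8,2)=280
  4M,1W: C(5,4)×C(8,1)=40
  5M,0W: C(5,5)×C(8,0)=1
Total = 321

321


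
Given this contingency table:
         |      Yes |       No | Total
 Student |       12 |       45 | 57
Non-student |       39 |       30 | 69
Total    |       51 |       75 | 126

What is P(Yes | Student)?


P(Yes | Student) = 12/(12+45) = 12/57 = 4/19

P(Yes|Student) = 4/19 ≈ 21.05%


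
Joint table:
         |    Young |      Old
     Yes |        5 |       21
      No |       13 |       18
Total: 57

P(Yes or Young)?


P(Yes∨Young) = P(Yes) + P(Young) - P(Yes∧Young)
= (26 + 18 - 5)/57 = 39/57 = 13/19

P = 13/19 ≈ 68.42%


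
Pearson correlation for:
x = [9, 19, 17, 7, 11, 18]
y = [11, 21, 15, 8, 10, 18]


n=6, Σx=81, Σy=83, Σxy=1243, Σx²=1225, Σy²=1275
r = (6×1243 - 81×83)/√((6×1225 - 81²)(6×1275 - 83²))
= 735/√(789×761) = 735/√600429 ≈ 735/774.8735 ≈ 0.9485

r ≈ 0.9485


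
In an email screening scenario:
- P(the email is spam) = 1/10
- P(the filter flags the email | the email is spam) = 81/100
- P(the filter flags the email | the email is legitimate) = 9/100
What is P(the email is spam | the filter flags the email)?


Using Bayes' theorem:
P(A|B) = P(B|A)·P(A) / P(B)

P(the filter flags the email) = 81/100 × 1/10 + 9/100 × 9/10
= 81/1000 + 81/1000 = 81/500

P(the email is spam|the filter flags the email) = (81/1000) / (81/500) = 1/2

P(the email is spam|the filter flags the email) = 1/2 ≈ 50.00%


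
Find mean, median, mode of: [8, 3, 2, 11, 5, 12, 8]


Sorted: [2, 3, 5, 8, 8, 11, 12]
Mean = 49/7 = 7
Median = 8
Freq: {8: 2, 3: 1, 2: 1, 11: 1, 5: 1, 12: 1}
Mode: [8]

Mean=7, Median=8, Mode=8


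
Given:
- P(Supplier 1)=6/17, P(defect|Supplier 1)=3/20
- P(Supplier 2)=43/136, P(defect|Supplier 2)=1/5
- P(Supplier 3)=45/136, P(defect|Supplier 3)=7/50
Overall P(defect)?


P(B) = Σ P(B|Aᵢ)×P(Aᵢ)
  3/20×6/17 = 9/170
  1/5×43/136 = 43/680
  7/50×45/136 = 63/1360
Sum = 13/80

P(defect) = 13/80 ≈ 16.25%


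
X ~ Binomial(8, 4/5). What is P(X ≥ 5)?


P(X ≥ 5) = Σ P(X=i) for i=5..8
P(X=5) = 57344/390625
P(X=6) = 114688/390625
P(X=7) = 131072/390625
P(X=8) = 65536/390625
Sum = 73728/78125

P(X ≥ 5) = 73728/78125 ≈ 94.37%


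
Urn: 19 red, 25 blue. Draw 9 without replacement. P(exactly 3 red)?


Hypergeometric: C(19,3)×C(25,6)/C(44,9)
= 969×177100/708930508 = 205275/848003

P(X=3) = 205275/848003 ≈ 24.21%


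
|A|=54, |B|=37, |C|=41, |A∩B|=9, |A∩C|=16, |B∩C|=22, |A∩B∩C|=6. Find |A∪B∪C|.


|A∪B∪C| = 54+37+41-9-16-22+6 = 91

|A∪B∪C| = 91


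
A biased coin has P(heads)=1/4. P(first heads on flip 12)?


Geometric: P(X=12) = (1-p)^(k-1)×p = (3/4)^11×1/4 = 177147/16777216

P(X=12) = 177147/16777216 ≈ 1.06%


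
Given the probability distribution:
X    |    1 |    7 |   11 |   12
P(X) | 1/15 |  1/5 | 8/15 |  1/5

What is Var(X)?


E[X] = 146/15
E[X²] = 516/5
Var(X) = E[X²] - (E[X])² = 516/5 - 21316/225 = 1904/225

Var(X) = 1904/225 ≈ 8.4622


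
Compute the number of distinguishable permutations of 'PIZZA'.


Letters: 5, freq: {'P': 1, 'I': 1, 'Z': 2, 'A': 1}
5!/(1!×1!×2!×1!) = 120/2 = 60

60


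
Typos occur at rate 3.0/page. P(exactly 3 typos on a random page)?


Poisson(λ=3.0): P(X=3) = e^(-λ)×λ^k/k!
= e^(-3.0) × 3.0^3 / 3!
≈ 0.04978706837 × 27 / 6 ≈ 0.224042

P(X=3) ≈ 0.224042 ≈ 22.40%


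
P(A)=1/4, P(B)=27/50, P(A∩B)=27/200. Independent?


P(A)×P(B) = 27/200
P(A∩B) = 27/200
Equal ✓ → Independent

Yes, independent


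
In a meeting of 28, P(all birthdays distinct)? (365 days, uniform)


P(all different) = Π(365-i)/365 for i=0..27
= (365/365)×(364/365)×...×(338/365)
= 0.345539

P ≈ 0.3455 ≈ 34.55%


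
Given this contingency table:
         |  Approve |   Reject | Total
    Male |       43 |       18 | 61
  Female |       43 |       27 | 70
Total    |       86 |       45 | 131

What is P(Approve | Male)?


P(Approve | Male) = 43/(43+18) = 43/61

P(Approve|Male) = 43/61 ≈ 70.49%


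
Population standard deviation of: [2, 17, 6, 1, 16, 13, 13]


Mean = 68/7
  (2-68/7)²=2916/49
  (17-68/7)²=2601/49
  (6-68/7)²=676/49
  (1-68/7)²=3721/49
  (16-68/7)²=1936/49
  (13-68/7)²=529/49
  (13-68/7)²=529/49
Σ(x-μ)² = 1844/7
σ² = (1844/7)/7 = 1844/49

σ = √(1844/49) ≈ 6.1345


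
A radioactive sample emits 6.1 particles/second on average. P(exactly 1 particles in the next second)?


Poisson(λ=6.1): P(X=1) = e^(-λ)×λ^k/k!
= e^(-6.1) × 6.1^1 / 1!
≈ 0.002242867719 × 6.1 / 1 ≈ 0.013681

P(X=1) ≈ 0.013681 ≈ 1.37%


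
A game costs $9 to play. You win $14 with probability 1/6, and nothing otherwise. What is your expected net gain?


E[gain] = (14-9)×1/6 + (-9)×5/6
= 5/6 - 15/2 = -20/3

Expected net gain = $-20/3 ≈ $-6.67


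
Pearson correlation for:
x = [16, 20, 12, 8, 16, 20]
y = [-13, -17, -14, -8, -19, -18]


n=6, Σx=92, Σy=-89, Σxy=-1444, Σx²=1520, Σy²=1403
r = (6×(-1444) - 92×(-89))/√((6×1520 - 92²)(6×1403 - (-89)²))
= -476/√(656×497) = -476/√326032 ≈ -476/570.9921 ≈ -0.8336

r ≈ -0.8336


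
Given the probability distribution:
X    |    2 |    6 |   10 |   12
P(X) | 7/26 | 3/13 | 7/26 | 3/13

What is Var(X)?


E[X] = 96/13
E[X²] = 904/13
Var(X) = E[X²] - (E[X])² = 904/13 - 9216/169 = 2536/169

Var(X) = 2536/169 ≈ 15.0059


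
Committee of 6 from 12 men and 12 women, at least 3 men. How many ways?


Count by #men:
  3M,3W: C(12,3)×C(12,3)=48400
  4M,2W: C(12,4)×C(12,2)=32670
  5M,1W: C(12,5)×C(12,1)=9504
  6M,0W: C(12,6)×C(12,0)=924
Total = 91498

91498


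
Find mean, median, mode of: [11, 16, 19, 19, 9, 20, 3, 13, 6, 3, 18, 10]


Sorted: [3, 3, 6, 9, 10, 11, 13, 16, 18, 19, 19, 20]
Mean = 147/12 = 49/4
Median = 12
Freq: {11: 1, 16: 1, 19: 2, 9: 1, 20: 1, 3: 2, 13: 1, 6: 1, 18: 1, 10: 1}
Mode: [3, 19]

Mean=49/4, Median=12, Mode=[3, 19]


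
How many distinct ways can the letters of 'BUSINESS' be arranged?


Letters: 8, freq: {'B': 1, 'U': 1, 'S': 3, 'I': 1, 'N': 1, 'E': 1}
8!/(1!×1!×3!×1!×1!×1!) = 40320/6 = 6720

6720


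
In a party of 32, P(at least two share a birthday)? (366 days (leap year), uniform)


P(all different) = Π(366-i)/366 for i=0..31
= 0.247626
P(match) = 1 - 0.247626 = 0.752374

P ≈ 0.7524 ≈ 75.24%


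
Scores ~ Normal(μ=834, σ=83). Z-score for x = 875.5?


z = (x - μ)/σ = (875.5 - 834)/83 = 0.5

z = 0.5


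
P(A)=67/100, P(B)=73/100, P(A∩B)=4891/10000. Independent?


P(A)×P(B) = 4891/10000
P(A∩B) = 4891/10000
Equal ✓ → Independent

Yes, independent


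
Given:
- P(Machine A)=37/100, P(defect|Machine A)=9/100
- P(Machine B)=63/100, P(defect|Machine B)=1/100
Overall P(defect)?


P(B) = Σ P(B|Aᵢ)×P(Aᵢ)
  9/100×37/100 = 333/10000
  1/100×63/100 = 63/10000
Sum = 99/2500

P(defect) = 99/2500 ≈ 3.96%


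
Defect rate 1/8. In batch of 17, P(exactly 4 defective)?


Binomial: P(X=4) = C(17,4)×p^4×(1-p)^13
= 2380 × 1/4096 × 96889010407/549755813888 = 57648961192165/562949953421312

P(X=4) = 57648961192165/562949953421312 ≈ 10.24%


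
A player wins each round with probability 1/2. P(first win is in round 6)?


Geometric: P(X=6) = (1-p)^(k-1)×p = (1/2)^5×1/2 = 1/64

P(X=6) = 1/64 ≈ 1.56%


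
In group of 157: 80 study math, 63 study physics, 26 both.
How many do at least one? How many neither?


|A∪B| = 80+63-26 = 117
Neither = 157-117 = 40

At least one: 117; Neither: 40


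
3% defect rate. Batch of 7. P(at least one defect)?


P(all good) = (97/100)^7 = 80798284478113/100000000000000
P(≥1 defect) = 19201715521887/100000000000000

P = 19201715521887/100000000000000 ≈ 19.20%


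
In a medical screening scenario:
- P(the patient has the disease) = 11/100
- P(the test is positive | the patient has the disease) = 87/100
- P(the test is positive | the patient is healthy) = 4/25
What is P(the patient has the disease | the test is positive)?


Using Bayes' theorem:
P(A|B) = P(B|A)·P(A) / P(B)

P(the test is positive) = 87/100 × 11/100 + 4/25 × 89/100
= 957/10000 + 89/625 = 2381/10000

P(the patient has the disease|the test is positive) = (957/10000) / (2381/10000) = 957/2381

P(the patient has the disease|the test is positive) = 957/2381 ≈ 40.19%


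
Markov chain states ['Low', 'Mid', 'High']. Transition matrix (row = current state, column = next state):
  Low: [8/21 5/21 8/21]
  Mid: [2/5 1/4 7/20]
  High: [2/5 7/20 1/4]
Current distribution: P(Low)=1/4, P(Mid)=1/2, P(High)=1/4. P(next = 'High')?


P(next=High) = Σᵢ P(now=i)×P(i→High)
= 1/4×8/21 + 1/2×7/20 + 1/4×1/4
= 2/21 + 7/40 + 1/16 = 559/1680

P = 559/1680 ≈ 0.3327


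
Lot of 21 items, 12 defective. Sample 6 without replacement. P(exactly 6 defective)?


Hypergeometric: C(12,6)×C(9,0)/C(21,6)
= 924×1/54264 = 11/646

P(X=6) = 11/646 ≈ 1.70%


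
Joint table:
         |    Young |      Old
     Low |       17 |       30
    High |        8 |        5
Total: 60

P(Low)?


P(Low) = (17+30)/60 = 47/60

P(Low) = 47/60 ≈ 78.33%


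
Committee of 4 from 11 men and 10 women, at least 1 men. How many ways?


Count by #men:
  1M,3W: C(11,1)×C(10,3)=1320
  2M,2W: C(11,2)×C(10,2)=2475
  3M,1W: C(11,3)×C(10,1)=1650
  4M,0W: C(11,4)×C(10,0)=330
Total = 5775

5775


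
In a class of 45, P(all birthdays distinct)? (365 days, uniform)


P(all different) = Π(365-i)/365 for i=0..44
= (365/365)×(364/365)×...×(321/365)
= 0.059024

P ≈ 0.0590 ≈ 5.90%


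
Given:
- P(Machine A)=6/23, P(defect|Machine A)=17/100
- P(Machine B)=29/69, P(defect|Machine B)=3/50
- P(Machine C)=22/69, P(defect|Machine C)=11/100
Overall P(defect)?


P(B) = Σ P(B|Aᵢ)×P(Aᵢ)
  17/100×6/23 = 51/1150
  3/50×29/69 = 29/1150
  11/100×22/69 = 121/3450
Sum = 361/3450

P(defect) = 361/3450 ≈ 10.46%


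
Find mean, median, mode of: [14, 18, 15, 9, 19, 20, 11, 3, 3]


Sorted: [3, 3, 9, 11, 14, 15, 18, 19, 20]
Mean = 112/9
Median = 14
Freq: {14: 1, 18: 1, 15: 1, 9: 1, 19: 1, 20: 1, 11: 1, 3: 2}
Mode: [3]

Mean=112/9, Median=14, Mode=3


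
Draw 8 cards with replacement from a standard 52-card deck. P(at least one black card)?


P(not a black card) = 26/52 = 1/2
P(none in 8 draws) = (1/2)^8 = 1/256
P(≥1 black card) = 1 - 1/256 = 255/256

P = 255/256 ≈ 99.61%


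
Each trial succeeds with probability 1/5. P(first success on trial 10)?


Geometric: P(X=10) = (1-p)^(k-1)×p = (4/5)^9×1/5 = 262144/9765625

P(X=10) = 262144/9765625 ≈ 2.68%


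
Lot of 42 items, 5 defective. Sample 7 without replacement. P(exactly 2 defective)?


Hypergeometric: C(5,2)×C(37,5)/C(42,7)
= 10×435897/26978328 = 6545/40508

P(X=2) = 6545/40508 ≈ 16.16%


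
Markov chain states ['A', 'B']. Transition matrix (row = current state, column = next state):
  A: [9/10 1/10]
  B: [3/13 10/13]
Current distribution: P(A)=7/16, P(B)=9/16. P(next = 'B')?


P(next=B) = Σᵢ P(now=i)×P(i→B)
= 7/16×1/10 + 9/16×10/13
= 7/160 + 45/104 = 991/2080

P = 991/2080 ≈ 0.4764


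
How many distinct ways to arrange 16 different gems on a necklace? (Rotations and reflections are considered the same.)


Free circular arrangements: rotations and reflections both identified.
(n-1)!/2 = 15!/2 = 1307674368000/2 = 653837184000

653837184000


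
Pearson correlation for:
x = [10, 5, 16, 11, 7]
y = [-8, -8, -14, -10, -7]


n=5, Σx=49, Σy=-47, Σxy=-503, Σx²=551, Σy²=473
r = (5×(-503) - 49×(-47))/√((5×551 - 49²)(5×473 - (-47)²))
= -212/√(354×156) = -212/√55224 ≈ -212/234.9979 ≈ -0.9021

r ≈ -0.9021


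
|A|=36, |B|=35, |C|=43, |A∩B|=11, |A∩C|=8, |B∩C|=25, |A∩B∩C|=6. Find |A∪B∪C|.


|A∪B∪C| = 36+35+43-11-8-25+6 = 76

|A∪B∪C| = 76


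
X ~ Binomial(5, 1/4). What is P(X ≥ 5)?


P(X ≥ 5) = Σ P(X=i) for i=5..5
P(X=5) = 1/1024
Sum = 1/1024

P(X ≥ 5) = 1/1024 ≈ 0.10%


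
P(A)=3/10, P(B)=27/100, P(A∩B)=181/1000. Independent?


P(A)×P(B) = 81/1000
P(A∩B) = 181/1000
Not equal → NOT independent

No, not independent


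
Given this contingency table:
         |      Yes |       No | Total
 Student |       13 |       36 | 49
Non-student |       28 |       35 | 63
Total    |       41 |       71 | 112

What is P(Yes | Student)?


P(Yes | Student) = 13/(13+36) = 13/49

P(Yes|Student) = 13/49 ≈ 26.53%


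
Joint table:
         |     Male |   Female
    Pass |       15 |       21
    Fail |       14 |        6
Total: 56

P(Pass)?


P(Pass) = (15+21)/56 = 36/56 = 9/14

P(Pass) = 9/14 ≈ 64.29%


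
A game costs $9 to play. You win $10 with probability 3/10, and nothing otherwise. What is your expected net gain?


E[gain] = (10-9)×3/10 + (-9)×7/10
= 3/10 - 63/10 = -6

Expected net gain = $-6 ≈ $-6.00


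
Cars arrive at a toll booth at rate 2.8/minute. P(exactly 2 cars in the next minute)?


Poisson(λ=2.8): P(X=2) = e^(-λ)×λ^k/k!
= e^(-2.8) × 2.8^2 / 2!
≈ 0.06081006263 × 7.84 / 2 ≈ 0.238375

P(X=2) ≈ 0.238375 ≈ 23.84%


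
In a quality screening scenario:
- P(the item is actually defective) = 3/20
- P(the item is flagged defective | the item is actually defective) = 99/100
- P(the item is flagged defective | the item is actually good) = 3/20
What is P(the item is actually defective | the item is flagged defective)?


Using Bayes' theorem:
P(A|B) = P(B|A)·P(A) / P(B)

P(the item is flagged defective) = 99/100 × 3/20 + 3/20 × 17/20
= 297/2000 + 51/400 = 69/250

P(the item is actually defective|the item is flagged defective) = (297/2000) / (69/250) = 99/184

P(the item is actually defective|the item is flagged defective) = 99/184 ≈ 53.80%


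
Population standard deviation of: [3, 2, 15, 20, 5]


Mean = 45/5 = 9
  (3-9)²=36
  (2-9)²=49
  (15-9)²=36
  (20-9)²=121
  (5-9)²=16
Σ(x-μ)² = 258
σ² = 258/5

σ = √(258/5) ≈ 7.1833


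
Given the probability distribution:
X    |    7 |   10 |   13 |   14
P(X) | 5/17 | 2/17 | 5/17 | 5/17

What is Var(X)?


E[X] = 190/17
E[X²] = 2270/17
Var(X) = E[X²] - (E[X])² = 2270/17 - 36100/289 = 2490/289

Var(X) = 2490/289 ≈ 8.6159


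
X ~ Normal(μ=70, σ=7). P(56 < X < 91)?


z₁=(56-70)/7=-2.0, z₂=(91-70)/7=3.0
P = Φ(3.0) - Φ(-2.0) = 0.998650 - 0.022750 = 0.975900 ≈ 0.9759

P(56 < X < 91) ≈ 0.9759


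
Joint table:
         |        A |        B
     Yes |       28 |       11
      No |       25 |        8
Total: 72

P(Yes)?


P(Yes) = (28+11)/72 = 39/72 = 13/24

P(Yes) = 13/24 ≈ 54.17%


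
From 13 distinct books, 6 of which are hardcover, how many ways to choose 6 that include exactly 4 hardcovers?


Choose 4 of the 6 hardcovers and 2 of the other 7 books:
C(6,4)×C(7,2) = 15×21 = 315

315


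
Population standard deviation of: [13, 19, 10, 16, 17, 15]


Mean = 90/6 = 15
  (13-15)²=4
  (19-15)²=16
  (10-15)²=25
  (16-15)²=1
  (17-15)²=4
  (15-15)²=0
Σ(x-μ)² = 50
σ² = 50/6 = 25/3

σ = √(25/3) ≈ 2.8868


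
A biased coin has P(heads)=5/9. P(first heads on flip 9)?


Geometric: P(X=9) = (1-p)^(k-1)×p = (4/9)^8×5/9 = 327680/387420489

P(X=9) = 327680/387420489 ≈ 0.08%


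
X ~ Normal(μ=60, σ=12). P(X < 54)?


z = (54-60)/12 = -0.5
P(Z < -0.5) = 0.3085

P(X < 54) ≈ 0.3085


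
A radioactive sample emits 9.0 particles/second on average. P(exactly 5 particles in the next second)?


Poisson(λ=9.0): P(X=5) = e^(-λ)×λ^k/k!
= e^(-9.0) × 9.0^5 / 5!
≈ 0.0001234098041 × 59049 / 120 ≈ 0.060727

P(X=5) ≈ 0.060727 ≈ 6.07%


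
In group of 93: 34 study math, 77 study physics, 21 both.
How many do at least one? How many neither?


|A∪B| = 34+77-21 = 90
Neither = 93-90 = 3

At least one: 90; Neither: 3


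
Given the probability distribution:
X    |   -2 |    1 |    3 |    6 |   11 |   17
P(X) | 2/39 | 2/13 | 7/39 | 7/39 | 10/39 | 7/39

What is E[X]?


E[X] = Σ x·P(X=x)
= (-2)×(2/39) + (1)×(2/13) + (3)×(7/39) + (6)×(7/39) + (11)×(10/39) + (17)×(7/39)
= 98/13

E[X] = 98/13


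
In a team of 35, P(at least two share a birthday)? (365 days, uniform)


P(all different) = Π(365-i)/365 for i=0..34
= 0.185617
P(match) = 1 - 0.185617 = 0.814383

P ≈ 0.8144 ≈ 81.44%


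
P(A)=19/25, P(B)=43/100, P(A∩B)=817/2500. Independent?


P(A)×P(B) = 817/2500
P(A∩B) = 817/2500
Equal ✓ → Independent

Yes, independent


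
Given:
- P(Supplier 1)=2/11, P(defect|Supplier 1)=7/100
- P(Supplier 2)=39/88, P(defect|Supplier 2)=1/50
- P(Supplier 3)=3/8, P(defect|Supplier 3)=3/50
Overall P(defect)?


P(B) = Σ P(B|Aᵢ)×P(Aᵢ)
  7/100×2/11 = 7/550
  1/50×39/88 = 39/4400
  3/50×3/8 = 9/400
Sum = 97/2200

P(defect) = 97/2200 ≈ 4.41%


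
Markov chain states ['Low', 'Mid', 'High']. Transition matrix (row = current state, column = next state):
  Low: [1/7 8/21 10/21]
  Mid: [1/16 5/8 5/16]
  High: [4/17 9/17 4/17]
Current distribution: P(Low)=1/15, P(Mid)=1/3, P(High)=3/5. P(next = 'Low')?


P(next=Low) = Σᵢ P(now=i)×P(i→Low)
= 1/15×1/7 + 1/3×1/16 + 3/5×4/17
= 1/105 + 1/48 + 12/85 = 1633/9520

P = 1633/9520 ≈ 0.1715


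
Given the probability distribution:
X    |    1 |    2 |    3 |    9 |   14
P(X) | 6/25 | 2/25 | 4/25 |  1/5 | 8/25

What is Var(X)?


E[X] = 179/25
E[X²] = 2023/25
Var(X) = E[X²] - (E[X])² = 2023/25 - 32041/625 = 18534/625

Var(X) = 18534/625 ≈ 29.6544


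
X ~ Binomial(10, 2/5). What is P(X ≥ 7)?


P(X ≥ 7) = Σ P(X=i) for i=7..10
P(X=7) = 82944/1953125
P(X=8) = 20736/1953125
P(X=9) = 3072/1953125
P(X=10) = 1024/9765625
Sum = 534784/9765625

P(X ≥ 7) = 534784/9765625 ≈ 5.48%


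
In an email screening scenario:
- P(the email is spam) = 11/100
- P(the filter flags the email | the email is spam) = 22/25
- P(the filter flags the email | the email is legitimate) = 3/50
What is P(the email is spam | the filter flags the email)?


Using Bayes' theorem:
P(A|B) = P(B|A)·P(A) / P(B)

P(the filter flags the email) = 22/25 × 11/100 + 3/50 × 89/100
= 121/1250 + 267/5000 = 751/5000

P(the email is spam|the filter flags the email) = (121/1250) / (751/5000) = 484/751

P(the email is spam|the filter flags the email) = 484/751 ≈ 64.45%


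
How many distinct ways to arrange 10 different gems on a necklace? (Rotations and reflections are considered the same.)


Free circular arrangements: rotations and reflections both identified.
(n-1)!/2 = 9!/2 = 362880/2 = 181440

181440


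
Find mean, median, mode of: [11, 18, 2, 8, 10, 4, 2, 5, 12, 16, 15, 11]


Sorted: [2, 2, 4, 5, 8, 10, 11, 11, 12, 15, 16, 18]
Mean = 114/12 = 19/2
Median = 21/2
Freq: {11: 2, 18: 1, 2: 2, 8: 1, 10: 1, 4: 1, 5: 1, 12: 1, 16: 1, 15: 1}
Mode: [2, 11]

Mean=19/2, Median=21/2, Mode=[2, 11]


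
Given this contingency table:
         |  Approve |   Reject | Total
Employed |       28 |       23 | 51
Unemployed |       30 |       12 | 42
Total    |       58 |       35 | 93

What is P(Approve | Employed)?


P(Approve | Employed) = 28/(28+23) = 28/51

P(Approve|Employed) = 28/51 ≈ 54.90%


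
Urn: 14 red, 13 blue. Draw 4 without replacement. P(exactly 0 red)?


Hypergeometric: C(14,0)×C(13,4)/C(27,4)
= 1×715/17550 = 11/270

P(X=0) = 11/270 ≈ 4.07%


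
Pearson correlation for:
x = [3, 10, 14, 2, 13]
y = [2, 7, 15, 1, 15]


n=5, Σx=42, Σy=40, Σxy=483, Σx²=478, Σy²=504
r = (5×483 - 42×40)/√((5×478 - 42²)(5×504 - 40²))
= 735/√(626×920) = 735/√575920 ≈ 735/758.8939 ≈ 0.9685

r ≈ 0.9685


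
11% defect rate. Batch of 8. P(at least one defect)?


P(all good) = (89/100)^8 = 3936588805702081/10000000000000000
P(≥1 defect) = 6063411194297919/10000000000000000

P = 6063411194297919/10000000000000000 ≈ 60.63%


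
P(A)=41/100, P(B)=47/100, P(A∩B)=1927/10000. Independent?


P(A)×P(B) = 1927/10000
P(A∩B) = 1927/10000
Equal ✓ → Independent

Yes, independent


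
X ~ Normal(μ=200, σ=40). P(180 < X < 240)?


z₁=(180-200)/40=-0.5, z₂=(240-200)/40=1.0
P = Φ(1.0) - Φ(-0.5) = 0.841345 - 0.308538 = 0.532807 ≈ 0.5328

P(180 < X < 240) ≈ 0.5328


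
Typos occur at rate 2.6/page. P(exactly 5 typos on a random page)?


Poisson(λ=2.6): P(X=5) = e^(-λ)×λ^k/k!
= e^(-2.6) × 2.6^5 / 5!
≈ 0.07427357821 × 118.81376 / 120 ≈ 0.073539

P(X=5) ≈ 0.073539 ≈ 7.35%


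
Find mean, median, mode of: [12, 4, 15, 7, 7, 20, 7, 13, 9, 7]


Sorted: [4, 7, 7, 7, 7, 9, 12, 13, 15, 20]
Mean = 101/10
Median = 8
Freq: {12: 1, 4: 1, 15: 1, 7: 4, 20: 1, 13: 1, 9: 1}
Mode: [7]

Mean=101/10, Median=8, Mode=7


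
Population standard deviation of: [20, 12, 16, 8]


Mean = 56/4 = 14
  (20-14)²=36
  (12-14)²=4
  (16-14)²=4
  (8-14)²=36
Σ(x-μ)² = 80
σ² = 80/4 = 20

σ = √(20) ≈ 4.4721


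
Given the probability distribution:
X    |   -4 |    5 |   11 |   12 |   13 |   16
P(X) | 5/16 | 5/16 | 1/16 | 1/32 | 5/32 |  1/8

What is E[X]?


E[X] = Σ x·P(X=x)
= (-4)×(5/16) + (5)×(5/16) + (11)×(1/16) + (12)×(1/32) + (13)×(5/32) + (16)×(1/8)
= 173/32

E[X] = 173/32


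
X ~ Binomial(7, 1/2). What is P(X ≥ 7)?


P(X ≥ 7) = Σ P(X=i) for i=7..7
P(X=7) = 1/128
Sum = 1/128

P(X ≥ 7) = 1/128 ≈ 0.78%


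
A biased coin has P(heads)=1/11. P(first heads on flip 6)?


Geometric: P(X=6) = (1-p)^(k-1)×p = (10/11)^5×1/11 = 100000/1771561

P(X=6) = 100000/1771561 ≈ 5.64%


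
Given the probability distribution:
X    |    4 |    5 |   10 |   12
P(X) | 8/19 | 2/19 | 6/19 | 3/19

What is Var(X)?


E[X] = 138/19
E[X²] = 1210/19
Var(X) = E[X²] - (E[X])² = 1210/19 - 19044/361 = 3946/361

Var(X) = 3946/361 ≈ 10.9307


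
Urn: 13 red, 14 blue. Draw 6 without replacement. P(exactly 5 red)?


Hypergeometric: C(13,5)×C(14,1)/C(27,6)
= 1287×14/296010 = 7/115

P(X=5) = 7/115 ≈ 6.09%


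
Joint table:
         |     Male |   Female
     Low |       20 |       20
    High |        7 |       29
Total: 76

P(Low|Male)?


P(Low|Male) = 20/(20+7) = 20/27

P = 20/27 ≈ 74.07%


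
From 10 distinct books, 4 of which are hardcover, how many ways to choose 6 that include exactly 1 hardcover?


Choose 1 of the 4 hardcovers and 5 of the other 6 books:
C(4,1)×C(6,5) = 4×6 = 24

24


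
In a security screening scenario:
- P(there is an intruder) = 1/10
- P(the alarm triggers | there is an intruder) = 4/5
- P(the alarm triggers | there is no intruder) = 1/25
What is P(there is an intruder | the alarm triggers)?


Using Bayes' theorem:
P(A|B) = P(B|A)·P(A) / P(B)

P(the alarm triggers) = 4/5 × 1/10 + 1/25 × 9/10
= 2/25 + 9/250 = 29/250

P(there is an intruder|the alarm triggers) = (2/25) / (29/250) = 20/29

P(there is an intruder|the alarm triggers) = 20/29 ≈ 68.97%


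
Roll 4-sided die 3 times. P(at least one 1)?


P(no 1)^3 = (3/4)^3 = 27/64
P(≥1) = 1 - 27/64 = 37/64

P = 37/64 ≈ 57.81%


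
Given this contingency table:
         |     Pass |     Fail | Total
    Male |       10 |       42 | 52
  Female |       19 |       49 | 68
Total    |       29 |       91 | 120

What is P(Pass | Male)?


P(Pass | Male) = 10/(10+42) = 10/52 = 5/26

P(Pass|Male) = 5/26 ≈ 19.23%


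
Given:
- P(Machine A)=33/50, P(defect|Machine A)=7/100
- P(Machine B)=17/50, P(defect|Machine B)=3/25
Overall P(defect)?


P(B) = Σ P(B|Aᵢ)×P(Aᵢ)
  7/100×33/50 = 231/5000
  3/25×17/50 = 51/1250
Sum = 87/1000

P(defect) = 87/1000 ≈ 8.70%


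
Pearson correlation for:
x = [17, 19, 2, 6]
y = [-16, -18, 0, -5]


n=4, Σx=44, Σy=-39, Σxy=-644, Σx²=690, Σy²=605
r = (4×(-644) - 44×(-39))/√((4×690 - 44²)(4×605 - (-39)²))
= -860/√(824×899) = -860/√740776 ≈ -860/860.6834 ≈ -0.9992

r ≈ -0.9992


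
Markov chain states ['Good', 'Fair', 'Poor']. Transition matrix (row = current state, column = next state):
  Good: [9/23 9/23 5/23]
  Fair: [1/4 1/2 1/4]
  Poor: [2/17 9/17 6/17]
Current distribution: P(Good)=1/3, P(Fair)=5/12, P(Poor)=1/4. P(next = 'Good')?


P(next=Good) = Σᵢ P(now=i)×P(i→Good)
= 1/3×9/23 + 5/12×1/4 + 1/4×2/17
= 3/23 + 5/48 + 1/34 = 4955/18768

P = 4955/18768 ≈ 0.2640


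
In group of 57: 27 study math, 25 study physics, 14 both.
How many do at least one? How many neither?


|A∪B| = 27+25-14 = 38
Neither = 57-38 = 19

At least one: 38; Neither: 19


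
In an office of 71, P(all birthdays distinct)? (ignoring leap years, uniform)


P(all different) = Π(365-i)/365 for i=0..70
= (365/365)×(364/365)×...×(295/365)
= 0.000679

P ≈ 0.0007 ≈ 0.07%


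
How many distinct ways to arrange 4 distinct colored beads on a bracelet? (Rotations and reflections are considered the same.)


Free circular arrangements: rotations and reflections both identified.
(n-1)!/2 = 3!/2 = 6/2 = 3

3


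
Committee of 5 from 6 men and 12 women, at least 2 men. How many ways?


Count by #men:
  2M,3W: C(6,2)×C(12,3)=3300
  3M,2W: C(6,3)×C(12,2)=1320
  4M,1W: C(6,4)×C(12,1)=180
  5M,0W: C(6,5)×C(12,0)=6
Total = 4806

4806


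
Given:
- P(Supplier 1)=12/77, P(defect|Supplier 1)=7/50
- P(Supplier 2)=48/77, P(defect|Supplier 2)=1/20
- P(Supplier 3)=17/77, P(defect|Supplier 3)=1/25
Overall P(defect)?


P(B) = Σ P(B|Aᵢ)×P(Aᵢ)
  7/50×12/77 = 6/275
  1/20×48/77 = 12/385
  1/25×17/77 = 17/1925
Sum = 17/275

P(defect) = 17/275 ≈ 6.18%


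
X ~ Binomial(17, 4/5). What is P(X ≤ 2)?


P(X ≤ 2) = Σ P(X=i) for i=0..2
P(X=0) = 1/762939453125
P(X=1) = 68/762939453125
P(X=2) = 2176/762939453125
Sum = 449/152587890625

P(X ≤ 2) = 449/152587890625 ≈ 0.00%


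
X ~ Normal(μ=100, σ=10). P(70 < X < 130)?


z₁=(70-100)/10=-3.0, z₂=(130-100)/10=3.0
P = Φ(3.0) - Φ(-3.0) = 0.998650 - 0.001350 = 0.997300 ≈ 0.9973

P(70 < X < 130) ≈ 0.9973


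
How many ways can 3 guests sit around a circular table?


Circular arrangements of 3 distinct objects: fix one position to break rotational symmetry.
(n-1)! = 2! = 2

2


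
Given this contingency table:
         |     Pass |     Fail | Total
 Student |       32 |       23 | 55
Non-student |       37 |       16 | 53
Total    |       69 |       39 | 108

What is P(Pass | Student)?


P(Pass | Student) = 32/(32+23) = 32/55

P(Pass|Student) = 32/55 ≈ 58.18%


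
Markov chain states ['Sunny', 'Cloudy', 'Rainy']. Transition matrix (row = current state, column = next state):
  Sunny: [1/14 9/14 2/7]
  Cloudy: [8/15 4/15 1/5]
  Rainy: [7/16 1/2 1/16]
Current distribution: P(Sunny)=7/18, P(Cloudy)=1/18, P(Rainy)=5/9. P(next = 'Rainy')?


P(next=Rainy) = Σᵢ P(now=i)×P(i→Rainy)
= 7/18×2/7 + 1/18×1/5 + 5/9×1/16
= 1/9 + 1/90 + 5/144 = 113/720

P = 113/720 ≈ 0.1569


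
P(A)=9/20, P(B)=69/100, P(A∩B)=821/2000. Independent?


P(A)×P(B) = 621/2000
P(A∩B) = 821/2000
Not equal → NOT independent

No, not independent


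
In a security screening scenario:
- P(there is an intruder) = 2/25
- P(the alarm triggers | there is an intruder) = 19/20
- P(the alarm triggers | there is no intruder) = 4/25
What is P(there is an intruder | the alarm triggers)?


Using Bayes' theorem:
P(A|B) = P(B|A)·P(A) / P(B)

P(the alarm triggers) = 19/20 × 2/25 + 4/25 × 23/25
= 19/250 + 92/625 = 279/1250

P(there is an intruder|the alarm triggers) = (19/250) / (279/1250) = 95/279

P(there is an intruder|the alarm triggers) = 95/279 ≈ 34.05%


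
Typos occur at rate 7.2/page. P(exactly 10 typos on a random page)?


Poisson(λ=7.2): P(X=10) = e^(-λ)×λ^k/k!
= e^(-7.2) × 7.2^10 / 10!
≈ 0.0007465858084 × 374390624.262 / 3628800 ≈ 0.077027

P(X=10) ≈ 0.077027 ≈ 7.70%


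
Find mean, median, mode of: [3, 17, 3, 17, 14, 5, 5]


Sorted: [3, 3, 5, 5, 14, 17, 17]
Mean = 64/7
Median = 5
Freq: {3: 2, 17: 2, 14: 1, 5: 2}
Mode: [3, 5, 17]

Mean=64/7, Median=5, Mode=[3, 5, 17]


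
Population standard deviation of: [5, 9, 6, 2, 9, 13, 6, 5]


Mean = 55/8
  (5-55/8)²=225/64
  (9-55/8)²=289/64
  (6-55/8)²=49/64
  (2-55/8)²=1521/64
  (9-55/8)²=289/64
  (13-55/8)²=2401/64
  (6-55/8)²=49/64
  (5-55/8)²=225/64
Σ(x-μ)² = 631/8
σ² = (631/8)/8 = 631/64

σ = √(631/64) ≈ 3.1400


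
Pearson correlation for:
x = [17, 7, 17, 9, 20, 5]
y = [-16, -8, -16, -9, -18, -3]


n=6, Σx=75, Σy=-70, Σxy=-1056, Σx²=1133, Σy²=990
r = (6×(-1056) - 75×(-70))/√((6×1133 - 75²)(6×990 - (-70)²))
= -1086/√(1173×1040) = -1086/√1219920 ≈ -1086/1104.4999 ≈ -0.9833

r ≈ -0.9833


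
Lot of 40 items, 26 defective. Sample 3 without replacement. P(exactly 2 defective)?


Hypergeometric: C(26,2)×C(14,1)/C(40,3)
= 325×14/9880 = 35/76

P(X=2) = 35/76 ≈ 46.05%


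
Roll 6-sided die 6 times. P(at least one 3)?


P(no 3)^6 = (5/6)^6 = 15625/46656
P(≥1) = 1 - 15625/46656 = 31031/46656

P = 31031/46656 ≈ 66.51%


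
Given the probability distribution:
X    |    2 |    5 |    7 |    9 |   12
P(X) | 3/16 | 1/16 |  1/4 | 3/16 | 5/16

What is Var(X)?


E[X] = 63/8
E[X²] = 299/4
Var(X) = E[X²] - (E[X])² = 299/4 - 3969/64 = 815/64

Var(X) = 815/64 ≈ 12.7344


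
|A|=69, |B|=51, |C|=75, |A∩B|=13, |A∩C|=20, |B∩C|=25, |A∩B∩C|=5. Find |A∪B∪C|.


|A∪B∪C| = 69+51+75-13-20-25+5 = 142

|A∪B∪C| = 142


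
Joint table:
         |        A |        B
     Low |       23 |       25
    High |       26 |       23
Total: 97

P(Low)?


P(Low) = (23+25)/97 = 48/97

P(Low) = 48/97 ≈ 49.48%


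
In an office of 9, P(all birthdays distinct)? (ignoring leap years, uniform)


P(all different) = Π(365-i)/365 for i=0..8
= (365/365)×(364/365)×...×(357/365)
= 0.905376

P ≈ 0.9054 ≈ 90.54%


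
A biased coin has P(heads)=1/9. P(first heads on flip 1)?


Geometric: P(X=1) = (1-p)^(k-1)×p = (8/9)^0×1/9 = 1/9

P(X=1) = 1/9 ≈ 11.11%


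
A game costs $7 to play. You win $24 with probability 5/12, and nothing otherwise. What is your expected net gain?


E[gain] = (24-7)×5/12 + (-7)×7/12
= 85/12 - 49/12 = 3

Expected net gain = $3 ≈ $3.00


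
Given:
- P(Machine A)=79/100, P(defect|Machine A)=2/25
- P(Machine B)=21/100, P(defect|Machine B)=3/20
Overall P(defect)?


P(B) = Σ P(B|Aᵢ)×P(Aᵢ)
  2/25×79/100 = 79/1250
  3/20×21/100 = 63/2000
Sum = 947/10000

P(defect) = 947/10000 ≈ 9.47%


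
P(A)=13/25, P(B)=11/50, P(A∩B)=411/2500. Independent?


P(A)×P(B) = 143/1250
P(A∩B) = 411/2500
Not equal → NOT independent

No, not independent


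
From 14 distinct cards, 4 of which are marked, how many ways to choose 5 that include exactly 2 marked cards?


Choose 2 of the 4 marked cards and 3 of the other 10 cards:
C(4,2)×C(10,3) = 6×120 = 720

720


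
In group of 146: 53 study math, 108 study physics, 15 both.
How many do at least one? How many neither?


|A∪B| = 53+108-15 = 146
Neither = 146-146 = 0

At least one: 146; Neither: 0


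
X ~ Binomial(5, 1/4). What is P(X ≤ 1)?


P(X ≤ 1) = Σ P(X=i) for i=0..1
P(X=0) = 243/1024
P(X=1) = 405/1024
Sum = 81/128

P(X ≤ 1) = 81/128 ≈ 63.28%


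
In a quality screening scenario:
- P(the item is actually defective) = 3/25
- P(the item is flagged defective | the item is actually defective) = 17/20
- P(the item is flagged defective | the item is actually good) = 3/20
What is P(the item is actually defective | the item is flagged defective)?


Using Bayes' theorem:
P(A|B) = P(B|A)·P(A) / P(B)

P(the item is flagged defective) = 17/20 × 3/25 + 3/20 × 22/25
= 51/500 + 33/250 = 117/500

P(the item is actually defective|the item is flagged defective) = (51/500) / (117/500) = 17/39

P(the item is actually defective|the item is flagged defective) = 17/39 ≈ 43.59%


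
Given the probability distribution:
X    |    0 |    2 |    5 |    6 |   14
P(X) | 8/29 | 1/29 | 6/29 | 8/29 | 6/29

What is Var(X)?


E[X] = 164/29
E[X²] = 1618/29
Var(X) = E[X²] - (E[X])² = 1618/29 - 26896/841 = 20026/841

Var(X) = 20026/841 ≈ 23.8121


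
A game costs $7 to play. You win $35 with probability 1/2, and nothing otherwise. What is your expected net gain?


E[gain] = (35-7)×1/2 + (-7)×1/2
= 14 - 7/2 = 21/2

Expected net gain = $21/2 ≈ $10.50


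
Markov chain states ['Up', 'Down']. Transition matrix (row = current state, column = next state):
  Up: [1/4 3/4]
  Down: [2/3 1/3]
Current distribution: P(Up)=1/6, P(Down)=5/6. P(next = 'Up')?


P(next=Up) = Σᵢ P(now=i)×P(i→Up)
= 1/6×1/4 + 5/6×2/3
= 1/24 + 5/9 = 43/72

P = 43/72 ≈ 0.5972


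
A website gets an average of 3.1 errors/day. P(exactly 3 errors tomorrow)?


Poisson(λ=3.1): P(X=3) = e^(-λ)×λ^k/k!
= e^(-3.1) × 3.1^3 / 3!
≈ 0.04504920239 × 29.791 / 6 ≈ 0.223677

P(X=3) ≈ 0.223677 ≈ 22.37%


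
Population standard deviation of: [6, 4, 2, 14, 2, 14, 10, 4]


Mean = 56/8 = 7
  (6-7)²=1
  (4-7)²=9
  (2-7)²=25
  (14-7)²=49
  (2-7)²=25
  (14-7)²=49
  (10-7)²=9
  (4-7)²=9
Σ(x-μ)² = 176
σ² = 176/8 = 22

σ = √(22) ≈ 4.6904


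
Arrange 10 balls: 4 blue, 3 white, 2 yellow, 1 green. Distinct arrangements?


10!/(4!×3!×2!×1!) = 12600

12600


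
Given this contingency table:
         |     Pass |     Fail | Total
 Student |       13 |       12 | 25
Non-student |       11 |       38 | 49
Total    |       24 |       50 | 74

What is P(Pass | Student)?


P(Pass | Student) = 13/(13+12) = 13/25

P(Pass|Student) = 13/25 ≈ 52.00%


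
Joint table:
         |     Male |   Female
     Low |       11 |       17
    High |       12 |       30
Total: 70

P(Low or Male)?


P(Low∨Male) = P(Low) + P(Male) - P(Low∧Male)
= (28 + 23 - 11)/70 = 40/70 = 4/7

P = 4/7 ≈ 57.14%


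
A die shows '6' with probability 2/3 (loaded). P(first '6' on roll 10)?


Geometric: P(X=10) = (1-p)^(k-1)×p = (1/3)^9×2/3 = 2/59049

P(X=10) = 2/59049 ≈ 0.00%


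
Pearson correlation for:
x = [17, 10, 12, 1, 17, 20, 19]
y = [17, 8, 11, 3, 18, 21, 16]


n=7, Σx=96, Σy=94, Σxy=1534, Σx²=1584, Σy²=1504
r = (7×1534 - 96×94)/√((7×1584 - 96²)(7×1504 - 94²))
= 1714/√(1872×1692) = 1714/√3167424 ≈ 1714/1779.7258 ≈ 0.9631

r ≈ 0.9631


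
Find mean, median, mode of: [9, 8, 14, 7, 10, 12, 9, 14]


Sorted: [7, 8, 9, 9, 10, 12, 14, 14]
Mean = 83/8
Median = 19/2
Freq: {9: 2, 8: 1, 14: 2, 7: 1, 10: 1, 12: 1}
Mode: [9, 14]

Mean=83/8, Median=19/2, Mode=[9, 14]


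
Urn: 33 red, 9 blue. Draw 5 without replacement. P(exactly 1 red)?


Hypergeometric: C(33,1)×C(9,4)/C(42,5)
= 33×126/850668 = 99/20254

P(X=1) = 99/20254 ≈ 0.49%


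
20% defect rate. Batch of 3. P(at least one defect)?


P(all good) = (4/5)^3 = 64/125
P(≥1 defect) = 61/125

P = 61/125 ≈ 48.80%


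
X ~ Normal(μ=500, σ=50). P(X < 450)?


z = (450-500)/50 = -1.0
P(Z < -1.0) = 0.1587

P(X < 450) ≈ 0.1587


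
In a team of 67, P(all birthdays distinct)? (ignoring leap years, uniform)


P(all different) = Π(365-i)/365 for i=0..66
= (365/365)×(364/365)×...×(299/365)
= 0.001560

P ≈ 0.0016 ≈ 0.16%


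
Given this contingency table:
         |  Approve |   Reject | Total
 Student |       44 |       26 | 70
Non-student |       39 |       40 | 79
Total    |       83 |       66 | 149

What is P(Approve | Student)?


P(Approve | Student) = 44/(44+26) = 44/70 = 22/35

P(Approve|Student) = 22/35 ≈ 62.86%


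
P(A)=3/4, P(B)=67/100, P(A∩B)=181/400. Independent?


P(A)×P(B) = 201/400
P(A∩B) = 181/400
Not equal → NOT independent

No, not independent


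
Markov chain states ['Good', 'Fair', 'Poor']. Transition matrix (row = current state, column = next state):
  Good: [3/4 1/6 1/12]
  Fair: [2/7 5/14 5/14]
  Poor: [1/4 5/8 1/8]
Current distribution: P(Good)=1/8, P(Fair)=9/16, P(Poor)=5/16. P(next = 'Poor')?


P(next=Poor) = Σᵢ P(now=i)×P(i→Poor)
= 1/8×1/12 + 9/16×5/14 + 5/16×1/8
= 1/96 + 45/224 + 5/128 = 673/2688

P = 673/2688 ≈ 0.2504
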